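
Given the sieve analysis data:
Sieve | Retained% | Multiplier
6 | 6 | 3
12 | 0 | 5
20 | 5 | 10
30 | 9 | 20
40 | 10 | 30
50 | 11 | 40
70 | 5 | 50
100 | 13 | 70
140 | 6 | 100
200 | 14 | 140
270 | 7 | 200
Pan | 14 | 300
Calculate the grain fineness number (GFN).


Formula: GFN = sum(pct * multiplier) / sum(pct)
sum(pct * multiplier) = 10308
sum(pct) = 100
GFN = 10308 / 100 = 103.08

Final answer: 103.08


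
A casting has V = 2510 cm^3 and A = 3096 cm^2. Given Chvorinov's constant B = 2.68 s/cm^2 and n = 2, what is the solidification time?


Formula: t_s = B * (V/A)^n  (Chvorinov's rule, n=2)
Modulus M = V/A = 2510/3096 = 0.810724 cm
M^2 = 0.810724^2 = 0.657273 cm^2
t_s = 2.68 * 0.657273 = 1.7615 s

Final answer: 1.7615 s


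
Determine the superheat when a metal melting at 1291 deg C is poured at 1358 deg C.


Formula: Superheat = T_pour - T_melt
Superheat = 1358 - 1291 = 67 deg C

67 deg C


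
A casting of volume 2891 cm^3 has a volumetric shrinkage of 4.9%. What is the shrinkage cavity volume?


Formula: V_shrink = V_casting * shrinkage_pct / 100
V_shrink = 2891 cm^3 * 4.9 / 100 = 141.6590 cm^3


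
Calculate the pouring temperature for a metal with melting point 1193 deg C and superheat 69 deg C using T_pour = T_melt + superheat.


Formula: T_pour = T_melt + Superheat
T_pour = 1193 + 69 = 1262 deg C


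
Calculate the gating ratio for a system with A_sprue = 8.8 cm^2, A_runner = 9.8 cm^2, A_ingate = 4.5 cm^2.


Sprue:Runner:Ingate = 1 : 9.8/8.8 : 4.5/8.8 = 1:1.11:0.51

Answer: 1:1.11:0.51


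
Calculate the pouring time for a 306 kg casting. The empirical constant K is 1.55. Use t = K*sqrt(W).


Formula: t = K * sqrt(W)
sqrt(W) = sqrt(306) = 17.49286
t = 1.55 * 17.49286 = 27.1139 s

Answer: 27.1139 s


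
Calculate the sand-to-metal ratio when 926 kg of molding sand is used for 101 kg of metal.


Formula: Sand-to-Metal Ratio = W_sand / W_metal
Ratio = 926 kg / 101 kg = 9.1683

Answer: 9.1683


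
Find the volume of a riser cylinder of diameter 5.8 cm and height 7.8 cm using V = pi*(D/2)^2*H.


Formula: V = pi * (D/2)^2 * H  (cylinder volume)
Radius = D/2 = 5.8/2 = 2.9 cm
V = pi * 2.9^2 * 7.8 = 206.0822 cm^3

206.0822 cm^3


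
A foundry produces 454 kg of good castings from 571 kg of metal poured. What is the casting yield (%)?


Formula: Casting Yield = (W_good / W_total) * 100
Yield = (454 kg / 571 kg) * 100 = 79.5096%

Answer: 79.5096%


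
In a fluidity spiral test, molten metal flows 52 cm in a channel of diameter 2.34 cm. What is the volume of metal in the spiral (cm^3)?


Formula: V = pi * (d/2)^2 * L  (cylinder volume)
Radius = 2.34/2 = 1.17 cm
V = pi * 1.17^2 * 52 = 223.6274 cm^3

Final answer: 223.6274 cm^3


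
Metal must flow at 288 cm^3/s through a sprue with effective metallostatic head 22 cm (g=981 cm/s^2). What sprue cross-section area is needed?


Formula: v = sqrt(2*g*h), A = Q/v
Velocity: v = sqrt(2 * 981 * 22) = sqrt(43164) = 207.7595 cm/s
Sprue area: A = Q / v = 288 / 207.7595 = 1.3862 cm^2


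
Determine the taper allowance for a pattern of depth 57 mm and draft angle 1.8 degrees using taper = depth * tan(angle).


Formula: taper = depth * tan(draft_angle)
tan(1.8 deg) = 0.0314263
taper = 57 mm * 0.0314263 = 1.7913 mm

1.7913 mm


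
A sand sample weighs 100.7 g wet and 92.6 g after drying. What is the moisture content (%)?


Formula: MC = (W_wet - W_dry) / W_wet * 100
Water mass = 100.7 - 92.6 = 8.1 g
MC = 8.1 / 100.7 * 100 = 8.0437%

8.0437%


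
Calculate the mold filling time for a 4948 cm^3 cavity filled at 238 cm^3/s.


Formula: t_fill = V_mold / Q_flow
t = 4948 cm^3 / 238 cm^3/s = 20.7899 s

Answer: 20.7899 s


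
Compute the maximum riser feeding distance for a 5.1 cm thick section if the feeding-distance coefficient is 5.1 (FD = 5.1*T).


Formula: FD = 5.1 * T  (riser feeding-distance rule)
FD = 5.1 * 5.1 cm = 26.0100 cm

Final answer: 26.0100 cm


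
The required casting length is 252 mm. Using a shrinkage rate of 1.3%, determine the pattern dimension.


Formula: L_pattern = L_casting * (1 + shrinkage_rate/100)
Shrinkage factor = 1 + 1.3/100 = 1.013
L_pattern = 252 mm * 1.013 = 255.2760 mm


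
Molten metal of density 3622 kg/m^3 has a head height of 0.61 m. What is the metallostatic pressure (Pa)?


Formula: P = rho * g * h
rho * g = 3622 * 9.81 = 35531.82 N/m^3
P = 35531.82 * 0.61 = 21674.4102 Pa

Final answer: 21674.4102 Pa


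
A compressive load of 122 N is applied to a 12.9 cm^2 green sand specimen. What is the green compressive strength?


Formula: Compressive Strength = Force / Area
Strength = 122 N / 12.9 cm^2 = 9.4574 N/cm^2

9.4574 N/cm^2


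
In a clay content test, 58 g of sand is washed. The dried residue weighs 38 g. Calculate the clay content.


Formula: Clay% = (W_total - W_washed) / W_total * 100
Clay mass = 58 - 38 = 20 g
Clay% = 20 / 58 * 100 = 34.4828%

34.4828%


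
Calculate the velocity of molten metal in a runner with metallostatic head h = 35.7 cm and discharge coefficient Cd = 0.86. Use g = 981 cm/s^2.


Formula: v = Cd * sqrt(2 * g * h)  (Torricelli with discharge coefficient)
2*g*h = 2 * 981 * 35.7 = 70043.4 cm^2/s^2
sqrt(70043.4) = 264.65714 cm/s
v = 0.86 * 264.65714 = 227.6051 cm/s

227.6051 cm/s


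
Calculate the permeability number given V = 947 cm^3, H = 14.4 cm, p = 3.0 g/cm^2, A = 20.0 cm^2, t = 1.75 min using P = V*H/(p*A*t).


Formula: Permeability Number P = (V * H) / (p * A * t)
Numerator: V * H = 947 * 14.4 = 13636.8
Denominator: p * A * t = 3.0 * 20.0 * 1.75 = 105.0
P = 13636.8 / 105.0 = 129.8743


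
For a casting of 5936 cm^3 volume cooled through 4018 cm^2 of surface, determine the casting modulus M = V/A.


Formula: Casting Modulus M = V / A
M = 5936 cm^3 / 4018 cm^2 = 1.4774 cm

1.4774 cm


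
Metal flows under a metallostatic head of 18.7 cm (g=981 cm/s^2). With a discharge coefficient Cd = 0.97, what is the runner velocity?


Formula: v = Cd * sqrt(2 * g * h)  (Torricelli with discharge coefficient)
2*g*h = 2 * 981 * 18.7 = 36689.4 cm^2/s^2
sqrt(36689.4) = 191.54477 cm/s
v = 0.97 * 191.54477 = 185.7984 cm/s

Answer: 185.7984 cm/s


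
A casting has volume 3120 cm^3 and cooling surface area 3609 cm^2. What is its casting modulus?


Formula: Casting Modulus M = V / A
M = 3120 cm^3 / 3609 cm^2 = 0.8645 cm


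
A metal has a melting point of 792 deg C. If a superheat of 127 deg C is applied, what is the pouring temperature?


Formula: T_pour = T_melt + Superheat
T_pour = 792 + 127 = 919 deg C

Answer: 919 deg C


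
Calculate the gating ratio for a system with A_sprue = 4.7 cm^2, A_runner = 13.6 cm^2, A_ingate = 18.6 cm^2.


Sprue:Runner:Ingate = 1 : 13.6/4.7 : 18.6/4.7 = 1:2.89:3.96

Final answer: 1:2.89:3.96


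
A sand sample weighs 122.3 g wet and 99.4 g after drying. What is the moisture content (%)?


Formula: MC = (W_wet - W_dry) / W_wet * 100
Water mass = 122.3 - 99.4 = 22.9 g
MC = 22.9 / 122.3 * 100 = 18.7244%


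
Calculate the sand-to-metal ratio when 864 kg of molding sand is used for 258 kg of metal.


Formula: Sand-to-Metal Ratio = W_sand / W_metal
Ratio = 864 kg / 258 kg = 3.3488

3.3488


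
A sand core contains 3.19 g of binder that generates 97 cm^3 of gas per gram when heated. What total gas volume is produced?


Formula: V_gas = W_binder * gas_evolution_rate
V = 3.19 g * 97 cm^3/g = 309.4300 cm^3

Answer: 309.4300 cm^3


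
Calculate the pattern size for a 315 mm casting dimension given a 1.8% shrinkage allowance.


Formula: L_pattern = L_casting * (1 + shrinkage_rate/100)
Shrinkage factor = 1 + 1.8/100 = 1.018
L_pattern = 315 mm * 1.018 = 320.6700 mm

320.6700 mm


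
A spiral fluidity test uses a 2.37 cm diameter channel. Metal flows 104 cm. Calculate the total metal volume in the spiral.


Formula: V = pi * (d/2)^2 * L  (cylinder volume)
Radius = 2.37/2 = 1.185 cm
V = pi * 1.185^2 * 104 = 458.7963 cm^3

458.7963 cm^3


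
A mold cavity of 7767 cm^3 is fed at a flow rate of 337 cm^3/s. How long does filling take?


Formula: t_fill = V_mold / Q_flow
t = 7767 cm^3 / 337 cm^3/s = 23.0475 s


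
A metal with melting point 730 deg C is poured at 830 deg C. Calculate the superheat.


Formula: Superheat = T_pour - T_melt
Superheat = 830 - 730 = 100 deg C

Final answer: 100 deg C


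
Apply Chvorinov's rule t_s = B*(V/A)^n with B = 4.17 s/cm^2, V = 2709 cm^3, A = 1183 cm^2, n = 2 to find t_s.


Formula: t_s = B * (V/A)^n  (Chvorinov's rule, n=2)
Modulus M = V/A = 2709/1183 = 2.289941 cm
M^2 = 2.289941^2 = 5.243830 cm^2
t_s = 4.17 * 5.243830 = 21.8668 s

21.8668 s


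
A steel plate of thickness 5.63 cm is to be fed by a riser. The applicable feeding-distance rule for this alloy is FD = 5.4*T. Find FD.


Formula: FD = 5.4 * T  (riser feeding-distance rule)
FD = 5.4 * 5.63 cm = 30.4020 cm

Answer: 30.4020 cm


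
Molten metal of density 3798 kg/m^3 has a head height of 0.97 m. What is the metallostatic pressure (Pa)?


Formula: P = rho * g * h
rho * g = 3798 * 9.81 = 37258.38 N/m^3
P = 37258.38 * 0.97 = 36140.6286 Pa

36140.6286 Pa


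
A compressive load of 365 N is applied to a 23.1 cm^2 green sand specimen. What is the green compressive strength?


Formula: Compressive Strength = Force / Area
Strength = 365 N / 23.1 cm^2 = 15.8009 N/cm^2


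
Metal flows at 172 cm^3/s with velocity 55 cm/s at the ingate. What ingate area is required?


Formula: A_ingate = Q / v  (continuity equation)
A = 172 cm^3/s / 55 cm/s = 3.1273 cm^2

Answer: 3.1273 cm^2


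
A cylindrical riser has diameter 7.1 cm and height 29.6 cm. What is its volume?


Formula: V = pi * (D/2)^2 * H  (cylinder volume)
Radius = D/2 = 7.1/2 = 3.55 cm
V = pi * 3.55^2 * 29.6 = 1171.9209 cm^3


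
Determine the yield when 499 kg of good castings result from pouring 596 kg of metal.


Formula: Casting Yield = (W_good / W_total) * 100
Yield = (499 kg / 596 kg) * 100 = 83.7248%


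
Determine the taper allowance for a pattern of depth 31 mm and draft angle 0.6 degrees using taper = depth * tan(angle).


Formula: taper = depth * tan(draft_angle)
tan(0.6 deg) = 0.0104724
taper = 31 mm * 0.0104724 = 0.3246 mm

0.3246 mm


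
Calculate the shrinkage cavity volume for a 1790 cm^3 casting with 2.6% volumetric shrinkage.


Formula: V_shrink = V_casting * shrinkage_pct / 100
V_shrink = 1790 cm^3 * 2.6 / 100 = 46.5400 cm^3

Final answer: 46.5400 cm^3


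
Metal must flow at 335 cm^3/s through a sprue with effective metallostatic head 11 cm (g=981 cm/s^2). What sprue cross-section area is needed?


Formula: v = sqrt(2*g*h), A = Q/v
Velocity: v = sqrt(2 * 981 * 11) = sqrt(21582) = 146.9081 cm/s
Sprue area: A = Q / v = 335 / 146.9081 = 2.2803 cm^2

Final answer: 2.2803 cm^2


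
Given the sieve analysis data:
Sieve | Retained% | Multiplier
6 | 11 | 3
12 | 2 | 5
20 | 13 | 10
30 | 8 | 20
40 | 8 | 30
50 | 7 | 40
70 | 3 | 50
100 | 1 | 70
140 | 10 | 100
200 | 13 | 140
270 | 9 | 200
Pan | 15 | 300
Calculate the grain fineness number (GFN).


Formula: GFN = sum(pct * multiplier) / sum(pct)
sum(pct * multiplier) = 10193
sum(pct) = 100
GFN = 10193 / 100 = 101.93

Answer: 101.93


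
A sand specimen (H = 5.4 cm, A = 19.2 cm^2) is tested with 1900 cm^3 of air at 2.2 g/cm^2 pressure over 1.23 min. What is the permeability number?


Formula: Permeability Number P = (V * H) / (p * A * t)
Numerator: V * H = 1900 * 5.4 = 10260.0
Denominator: p * A * t = 2.2 * 19.2 * 1.23 = 51.9552
P = 10260.0 / 51.9552 = 197.4778

197.4778


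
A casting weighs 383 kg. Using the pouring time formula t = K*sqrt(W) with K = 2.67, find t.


Formula: t = K * sqrt(W)
sqrt(W) = sqrt(383) = 19.57039
t = 2.67 * 19.57039 = 52.2529 s

52.2529 s


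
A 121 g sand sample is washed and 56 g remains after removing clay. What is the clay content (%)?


Formula: Clay% = (W_total - W_washed) / W_total * 100
Clay mass = 121 - 56 = 65 g
Clay% = 65 / 121 * 100 = 53.7190%

Final answer: 53.7190%


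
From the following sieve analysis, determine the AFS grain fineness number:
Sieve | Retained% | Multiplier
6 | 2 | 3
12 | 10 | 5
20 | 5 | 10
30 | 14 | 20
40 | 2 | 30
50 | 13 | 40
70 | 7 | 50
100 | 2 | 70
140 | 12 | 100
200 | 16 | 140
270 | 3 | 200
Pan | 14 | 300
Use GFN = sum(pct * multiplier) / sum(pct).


Formula: GFN = sum(pct * multiplier) / sum(pct)
sum(pct * multiplier) = 9696
sum(pct) = 100
GFN = 9696 / 100 = 96.96

Answer: 96.96


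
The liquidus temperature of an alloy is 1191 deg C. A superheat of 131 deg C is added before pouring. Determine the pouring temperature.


Formula: T_pour = T_melt + Superheat
T_pour = 1191 + 131 = 1322 deg C

1322 deg C


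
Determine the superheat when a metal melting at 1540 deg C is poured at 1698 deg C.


Formula: Superheat = T_pour - T_melt
Superheat = 1698 - 1540 = 158 deg C

Final answer: 158 deg C


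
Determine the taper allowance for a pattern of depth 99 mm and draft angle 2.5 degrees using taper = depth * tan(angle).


Formula: taper = depth * tan(draft_angle)
tan(2.5 deg) = 0.0436609
taper = 99 mm * 0.0436609 = 4.3224 mm

Final answer: 4.3224 mm


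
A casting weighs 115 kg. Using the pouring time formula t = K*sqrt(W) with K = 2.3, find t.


Formula: t = K * sqrt(W)
sqrt(W) = sqrt(115) = 10.72381
t = 2.3 * 10.72381 = 24.6648 s

Final answer: 24.6648 s


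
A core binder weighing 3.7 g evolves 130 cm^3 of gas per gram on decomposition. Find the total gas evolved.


Formula: V_gas = W_binder * gas_evolution_rate
V = 3.7 g * 130 cm^3/g = 481.0000 cm^3

Final answer: 481.0000 cm^3


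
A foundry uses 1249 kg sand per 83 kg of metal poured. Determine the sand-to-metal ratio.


Formula: Sand-to-Metal Ratio = W_sand / W_metal
Ratio = 1249 kg / 83 kg = 15.0482


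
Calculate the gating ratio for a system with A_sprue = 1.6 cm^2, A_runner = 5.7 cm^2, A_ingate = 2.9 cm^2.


Sprue:Runner:Ingate = 1 : 5.7/1.6 : 2.9/1.6 = 1:3.56:1.81

1:3.56:1.81


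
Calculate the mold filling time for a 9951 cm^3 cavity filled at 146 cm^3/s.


Formula: t_fill = V_mold / Q_flow
t = 9951 cm^3 / 146 cm^3/s = 68.1575 s


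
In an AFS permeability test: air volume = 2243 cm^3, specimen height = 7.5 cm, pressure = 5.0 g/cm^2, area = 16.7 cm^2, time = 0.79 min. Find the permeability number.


Formula: Permeability Number P = (V * H) / (p * A * t)
Numerator: V * H = 2243 * 7.5 = 16822.5
Denominator: p * A * t = 5.0 * 16.7 * 0.79 = 65.965
P = 16822.5 / 65.965 = 255.0216


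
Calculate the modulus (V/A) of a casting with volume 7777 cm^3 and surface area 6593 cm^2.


Formula: Casting Modulus M = V / A
M = 7777 cm^3 / 6593 cm^2 = 1.1796 cm

Answer: 1.1796 cm


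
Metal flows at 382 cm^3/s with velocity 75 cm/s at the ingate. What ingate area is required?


Formula: A_ingate = Q / v  (continuity equation)
A = 382 cm^3/s / 75 cm/s = 5.0933 cm^2


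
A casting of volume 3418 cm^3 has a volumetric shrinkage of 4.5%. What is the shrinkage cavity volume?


Formula: V_shrink = V_casting * shrinkage_pct / 100
V_shrink = 3418 cm^3 * 4.5 / 100 = 153.8100 cm^3

Final answer: 153.8100 cm^3


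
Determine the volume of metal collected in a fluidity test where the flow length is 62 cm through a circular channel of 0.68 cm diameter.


Formula: V = pi * (d/2)^2 * L  (cylinder volume)
Radius = 0.68/2 = 0.34 cm
V = pi * 0.34^2 * 62 = 22.5164 cm^3

Answer: 22.5164 cm^3


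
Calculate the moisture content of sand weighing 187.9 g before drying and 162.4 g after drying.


Formula: MC = (W_wet - W_dry) / W_wet * 100
Water mass = 187.9 - 162.4 = 25.5 g
MC = 25.5 / 187.9 * 100 = 13.5710%


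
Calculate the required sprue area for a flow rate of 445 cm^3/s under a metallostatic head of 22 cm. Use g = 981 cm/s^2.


Formula: v = sqrt(2*g*h), A = Q/v
Velocity: v = sqrt(2 * 981 * 22) = sqrt(43164) = 207.7595 cm/s
Sprue area: A = Q / v = 445 / 207.7595 = 2.1419 cm^2


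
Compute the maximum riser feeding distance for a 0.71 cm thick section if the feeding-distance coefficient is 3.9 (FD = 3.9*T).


Formula: FD = 3.9 * T  (riser feeding-distance rule)
FD = 3.9 * 0.71 cm = 2.7690 cm

Answer: 2.7690 cm


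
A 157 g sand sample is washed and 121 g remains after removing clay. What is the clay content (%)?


Formula: Clay% = (W_total - W_washed) / W_total * 100
Clay mass = 157 - 121 = 36 g
Clay% = 36 / 157 * 100 = 22.9299%

Answer: 22.9299%


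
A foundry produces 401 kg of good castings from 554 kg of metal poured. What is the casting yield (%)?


Formula: Casting Yield = (W_good / W_total) * 100
Yield = (401 kg / 554 kg) * 100 = 72.3827%

Final answer: 72.3827%


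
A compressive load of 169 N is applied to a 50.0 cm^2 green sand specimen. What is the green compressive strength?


Formula: Compressive Strength = Force / Area
Strength = 169 N / 50.0 cm^2 = 3.3800 N/cm^2

Answer: 3.3800 N/cm^2


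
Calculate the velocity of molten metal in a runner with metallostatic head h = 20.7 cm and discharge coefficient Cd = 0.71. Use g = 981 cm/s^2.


Formula: v = Cd * sqrt(2 * g * h)  (Torricelli with discharge coefficient)
2*g*h = 2 * 981 * 20.7 = 40613.4 cm^2/s^2
sqrt(40613.4) = 201.52767 cm/s
v = 0.71 * 201.52767 = 143.0846 cm/s


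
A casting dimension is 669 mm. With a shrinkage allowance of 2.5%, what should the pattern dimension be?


Formula: L_pattern = L_casting * (1 + shrinkage_rate/100)
Shrinkage factor = 1 + 2.5/100 = 1.025
L_pattern = 669 mm * 1.025 = 685.7250 mm

685.7250 mm


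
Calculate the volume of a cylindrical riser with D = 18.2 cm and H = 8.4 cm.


Formula: V = pi * (D/2)^2 * H  (cylinder volume)
Radius = D/2 = 18.2/2 = 9.1 cm
V = pi * 9.1^2 * 8.4 = 2185.3044 cm^3

2185.3044 cm^3


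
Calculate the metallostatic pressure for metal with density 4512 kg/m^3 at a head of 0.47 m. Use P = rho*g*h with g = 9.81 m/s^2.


Formula: P = rho * g * h
rho * g = 4512 * 9.81 = 44262.72 N/m^3
P = 44262.72 * 0.47 = 20803.4784 Pa


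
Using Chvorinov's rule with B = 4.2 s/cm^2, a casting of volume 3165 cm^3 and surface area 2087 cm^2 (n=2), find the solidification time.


Formula: t_s = B * (V/A)^n  (Chvorinov's rule, n=2)
Modulus M = V/A = 3165/2087 = 1.516531 cm
M^2 = 1.516531^2 = 2.299866 cm^2
t_s = 4.2 * 2.299866 = 9.6594 s

Final answer: 9.6594 s


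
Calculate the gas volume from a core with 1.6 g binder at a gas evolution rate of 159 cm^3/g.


Formula: V_gas = W_binder * gas_evolution_rate
V = 1.6 g * 159 cm^3/g = 254.4000 cm^3

Answer: 254.4000 cm^3


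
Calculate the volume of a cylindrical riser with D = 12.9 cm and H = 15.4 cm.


Formula: V = pi * (D/2)^2 * H  (cylinder volume)
Radius = D/2 = 12.9/2 = 6.45 cm
V = pi * 6.45^2 * 15.4 = 2012.7509 cm^3


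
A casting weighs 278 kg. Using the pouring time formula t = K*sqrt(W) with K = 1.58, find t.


Formula: t = K * sqrt(W)
sqrt(W) = sqrt(278) = 16.67333
t = 1.58 * 16.67333 = 26.3439 s


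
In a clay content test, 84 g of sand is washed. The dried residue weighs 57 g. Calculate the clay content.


Formula: Clay% = (W_total - W_washed) / W_total * 100
Clay mass = 84 - 57 = 27 g
Clay% = 27 / 84 * 100 = 32.1429%


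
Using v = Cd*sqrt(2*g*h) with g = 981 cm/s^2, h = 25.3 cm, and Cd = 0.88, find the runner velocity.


Formula: v = Cd * sqrt(2 * g * h)  (Torricelli with discharge coefficient)
2*g*h = 2 * 981 * 25.3 = 49638.6 cm^2/s^2
sqrt(49638.6) = 222.79722 cm/s
v = 0.88 * 222.79722 = 196.0616 cm/s

196.0616 cm/s


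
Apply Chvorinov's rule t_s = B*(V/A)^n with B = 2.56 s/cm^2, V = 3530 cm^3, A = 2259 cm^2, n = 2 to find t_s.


Formula: t_s = B * (V/A)^n  (Chvorinov's rule, n=2)
Modulus M = V/A = 3530/2259 = 1.562638 cm
M^2 = 1.562638^2 = 2.441838 cm^2
t_s = 2.56 * 2.441838 = 6.2511 s


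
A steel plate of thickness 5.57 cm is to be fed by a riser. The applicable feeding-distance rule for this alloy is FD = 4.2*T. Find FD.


Formula: FD = 4.2 * T  (riser feeding-distance rule)
FD = 4.2 * 5.57 cm = 23.3940 cm


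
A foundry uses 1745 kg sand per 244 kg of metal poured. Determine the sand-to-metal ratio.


Formula: Sand-to-Metal Ratio = W_sand / W_metal
Ratio = 1745 kg / 244 kg = 7.1516


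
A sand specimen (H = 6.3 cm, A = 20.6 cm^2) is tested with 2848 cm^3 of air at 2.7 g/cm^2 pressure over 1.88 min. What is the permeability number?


Formula: Permeability Number P = (V * H) / (p * A * t)
Numerator: V * H = 2848 * 6.3 = 17942.4
Denominator: p * A * t = 2.7 * 20.6 * 1.88 = 104.5656
P = 17942.4 / 104.5656 = 171.5899


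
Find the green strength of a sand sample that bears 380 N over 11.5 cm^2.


Formula: Compressive Strength = Force / Area
Strength = 380 N / 11.5 cm^2 = 33.0435 N/cm^2

Final answer: 33.0435 N/cm^2


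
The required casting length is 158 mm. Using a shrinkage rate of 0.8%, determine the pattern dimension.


Formula: L_pattern = L_casting * (1 + shrinkage_rate/100)
Shrinkage factor = 1 + 0.8/100 = 1.008
L_pattern = 158 mm * 1.008 = 159.2640 mm

Answer: 159.2640 mm


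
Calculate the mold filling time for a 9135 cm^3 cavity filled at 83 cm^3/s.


Formula: t_fill = V_mold / Q_flow
t = 9135 cm^3 / 83 cm^3/s = 110.0602 s

Answer: 110.0602 s


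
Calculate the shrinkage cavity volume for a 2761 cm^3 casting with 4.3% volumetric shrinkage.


Formula: V_shrink = V_casting * shrinkage_pct / 100
V_shrink = 2761 cm^3 * 4.3 / 100 = 118.7230 cm^3

Final answer: 118.7230 cm^3


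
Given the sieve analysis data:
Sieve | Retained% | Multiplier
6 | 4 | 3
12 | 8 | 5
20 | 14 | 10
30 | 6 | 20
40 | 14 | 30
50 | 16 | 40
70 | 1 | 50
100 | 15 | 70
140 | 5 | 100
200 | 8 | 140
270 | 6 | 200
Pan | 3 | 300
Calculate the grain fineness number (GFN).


Formula: GFN = sum(pct * multiplier) / sum(pct)
sum(pct * multiplier) = 6192
sum(pct) = 100
GFN = 6192 / 100 = 61.92


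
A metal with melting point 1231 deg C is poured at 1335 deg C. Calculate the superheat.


Formula: Superheat = T_pour - T_melt
Superheat = 1335 - 1231 = 104 deg C


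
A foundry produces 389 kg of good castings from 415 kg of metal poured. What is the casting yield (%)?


Formula: Casting Yield = (W_good / W_total) * 100
Yield = (389 kg / 415 kg) * 100 = 93.7349%

Answer: 93.7349%


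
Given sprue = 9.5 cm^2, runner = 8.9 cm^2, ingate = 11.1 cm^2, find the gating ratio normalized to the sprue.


Sprue:Runner:Ingate = 1 : 8.9/9.5 : 11.1/9.5 = 1:0.94:1.17

Answer: 1:0.94:1.17


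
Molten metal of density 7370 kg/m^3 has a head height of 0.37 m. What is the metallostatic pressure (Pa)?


Formula: P = rho * g * h
rho * g = 7370 * 9.81 = 72299.7 N/m^3
P = 72299.7 * 0.37 = 26750.8890 Pa

Final answer: 26750.8890 Pa


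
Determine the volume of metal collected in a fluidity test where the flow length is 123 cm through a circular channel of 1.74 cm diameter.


Formula: V = pi * (d/2)^2 * L  (cylinder volume)
Radius = 1.74/2 = 0.87 cm
V = pi * 0.87^2 * 123 = 292.4782 cm^3

292.4782 cm^3


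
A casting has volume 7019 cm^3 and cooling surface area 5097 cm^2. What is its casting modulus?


Formula: Casting Modulus M = V / A
M = 7019 cm^3 / 5097 cm^2 = 1.3771 cm

Final answer: 1.3771 cm


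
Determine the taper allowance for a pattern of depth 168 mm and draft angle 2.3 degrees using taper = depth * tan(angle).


Formula: taper = depth * tan(draft_angle)
tan(2.3 deg) = 0.0401641
taper = 168 mm * 0.0401641 = 6.7476 mm

Answer: 6.7476 mm


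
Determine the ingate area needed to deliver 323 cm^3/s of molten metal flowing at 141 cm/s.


Formula: A_ingate = Q / v  (continuity equation)
A = 323 cm^3/s / 141 cm/s = 2.2908 cm^2

2.2908 cm^2


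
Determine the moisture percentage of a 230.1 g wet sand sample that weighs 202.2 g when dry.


Formula: MC = (W_wet - W_dry) / W_wet * 100
Water mass = 230.1 - 202.2 = 27.9 g
MC = 27.9 / 230.1 * 100 = 12.1252%

Answer: 12.1252%


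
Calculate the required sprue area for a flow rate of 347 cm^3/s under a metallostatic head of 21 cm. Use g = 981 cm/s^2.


Formula: v = sqrt(2*g*h), A = Q/v
Velocity: v = sqrt(2 * 981 * 21) = sqrt(41202) = 202.9828 cm/s
Sprue area: A = Q / v = 347 / 202.9828 = 1.7095 cm^2

Final answer: 1.7095 cm^2


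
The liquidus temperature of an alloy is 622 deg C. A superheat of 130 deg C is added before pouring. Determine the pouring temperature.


Formula: T_pour = T_melt + Superheat
T_pour = 622 + 130 = 752 deg C

752 deg C


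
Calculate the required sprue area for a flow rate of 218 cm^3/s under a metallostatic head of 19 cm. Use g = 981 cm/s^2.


Formula: v = sqrt(2*g*h), A = Q/v
Velocity: v = sqrt(2 * 981 * 19) = sqrt(37278) = 193.0751 cm/s
Sprue area: A = Q / v = 218 / 193.0751 = 1.1291 cm^2


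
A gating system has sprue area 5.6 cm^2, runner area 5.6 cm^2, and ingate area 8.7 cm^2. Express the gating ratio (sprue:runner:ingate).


Sprue:Runner:Ingate = 1 : 5.6/5.6 : 8.7/5.6 = 1:1.00:1.55

1:1.00:1.55


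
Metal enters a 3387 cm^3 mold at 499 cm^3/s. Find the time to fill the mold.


Formula: t_fill = V_mold / Q_flow
t = 3387 cm^3 / 499 cm^3/s = 6.7876 s


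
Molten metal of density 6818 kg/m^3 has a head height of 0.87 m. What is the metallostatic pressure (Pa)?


Formula: P = rho * g * h
rho * g = 6818 * 9.81 = 66884.58 N/m^3
P = 66884.58 * 0.87 = 58189.5846 Pa

Final answer: 58189.5846 Pa


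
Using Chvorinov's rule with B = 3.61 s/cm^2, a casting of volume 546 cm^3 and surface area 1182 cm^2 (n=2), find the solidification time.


Formula: t_s = B * (V/A)^n  (Chvorinov's rule, n=2)
Modulus M = V/A = 546/1182 = 0.461929 cm
M^2 = 0.461929^2 = 0.213378 cm^2
t_s = 3.61 * 0.213378 = 0.7703 s

0.7703 s


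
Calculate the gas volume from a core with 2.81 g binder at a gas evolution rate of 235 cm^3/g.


Formula: V_gas = W_binder * gas_evolution_rate
V = 2.81 g * 235 cm^3/g = 660.3500 cm^3

660.3500 cm^3


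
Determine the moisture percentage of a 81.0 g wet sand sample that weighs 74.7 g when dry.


Formula: MC = (W_wet - W_dry) / W_wet * 100
Water mass = 81.0 - 74.7 = 6.3 g
MC = 6.3 / 81.0 * 100 = 7.7778%

Final answer: 7.7778%


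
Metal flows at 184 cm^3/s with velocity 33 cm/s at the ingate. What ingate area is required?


Formula: A_ingate = Q / v  (continuity equation)
A = 184 cm^3/s / 33 cm/s = 5.5758 cm^2

Final answer: 5.5758 cm^2


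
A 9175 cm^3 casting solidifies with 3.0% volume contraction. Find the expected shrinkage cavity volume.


Formula: V_shrink = V_casting * shrinkage_pct / 100
V_shrink = 9175 cm^3 * 3.0 / 100 = 275.2500 cm^3


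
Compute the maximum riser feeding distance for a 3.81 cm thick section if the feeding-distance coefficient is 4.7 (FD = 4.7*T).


Formula: FD = 4.7 * T  (riser feeding-distance rule)
FD = 4.7 * 3.81 cm = 17.9070 cm

Final answer: 17.9070 cm


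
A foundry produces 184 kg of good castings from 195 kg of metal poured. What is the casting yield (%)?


Formula: Casting Yield = (W_good / W_total) * 100
Yield = (184 kg / 195 kg) * 100 = 94.3590%

Answer: 94.3590%


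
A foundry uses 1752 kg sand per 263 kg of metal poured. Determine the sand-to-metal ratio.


Formula: Sand-to-Metal Ratio = W_sand / W_metal
Ratio = 1752 kg / 263 kg = 6.6616

Answer: 6.6616


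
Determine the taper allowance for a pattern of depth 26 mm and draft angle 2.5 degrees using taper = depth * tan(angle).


Formula: taper = depth * tan(draft_angle)
tan(2.5 deg) = 0.0436609
taper = 26 mm * 0.0436609 = 1.1352 mm

Answer: 1.1352 mm


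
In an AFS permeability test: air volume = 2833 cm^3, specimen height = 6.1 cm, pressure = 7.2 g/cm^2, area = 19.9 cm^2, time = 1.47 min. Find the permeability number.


Formula: Permeability Number P = (V * H) / (p * A * t)
Numerator: V * H = 2833 * 6.1 = 17281.3
Denominator: p * A * t = 7.2 * 19.9 * 1.47 = 210.6216
P = 17281.3 / 210.6216 = 82.0490


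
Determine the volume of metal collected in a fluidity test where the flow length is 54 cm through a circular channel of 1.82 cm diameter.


Formula: V = pi * (d/2)^2 * L  (cylinder volume)
Radius = 1.82/2 = 0.91 cm
V = pi * 0.91^2 * 54 = 140.4839 cm^3

140.4839 cm^3


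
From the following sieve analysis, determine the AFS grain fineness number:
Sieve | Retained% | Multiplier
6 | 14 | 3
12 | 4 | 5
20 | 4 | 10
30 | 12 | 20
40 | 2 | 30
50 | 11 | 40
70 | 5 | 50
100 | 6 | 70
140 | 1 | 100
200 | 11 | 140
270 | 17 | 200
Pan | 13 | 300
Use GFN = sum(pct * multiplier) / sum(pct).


Formula: GFN = sum(pct * multiplier) / sum(pct)
sum(pct * multiplier) = 10452
sum(pct) = 100
GFN = 10452 / 100 = 104.52


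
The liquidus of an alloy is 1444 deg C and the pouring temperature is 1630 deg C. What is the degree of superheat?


Formula: Superheat = T_pour - T_melt
Superheat = 1630 - 1444 = 186 deg C

Answer: 186 deg C


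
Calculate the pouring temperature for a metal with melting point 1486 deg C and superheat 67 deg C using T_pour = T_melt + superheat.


Formula: T_pour = T_melt + Superheat
T_pour = 1486 + 67 = 1553 deg C


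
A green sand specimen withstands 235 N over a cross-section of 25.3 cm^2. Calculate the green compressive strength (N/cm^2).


Formula: Compressive Strength = Force / Area
Strength = 235 N / 25.3 cm^2 = 9.2885 N/cm^2


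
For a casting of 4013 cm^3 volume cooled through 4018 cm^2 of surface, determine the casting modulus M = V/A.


Formula: Casting Modulus M = V / A
M = 4013 cm^3 / 4018 cm^2 = 0.9988 cm

Final answer: 0.9988 cm


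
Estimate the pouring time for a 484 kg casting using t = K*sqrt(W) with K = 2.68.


Formula: t = K * sqrt(W)
sqrt(W) = sqrt(484) = 22.00000
t = 2.68 * 22.00000 = 58.9600 s

58.9600 s


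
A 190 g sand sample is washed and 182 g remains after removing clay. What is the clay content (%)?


Formula: Clay% = (W_total - W_washed) / W_total * 100
Clay mass = 190 - 182 = 8 g
Clay% = 8 / 190 * 100 = 4.2105%

Final answer: 4.2105%


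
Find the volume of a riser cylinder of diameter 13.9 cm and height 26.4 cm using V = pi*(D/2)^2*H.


Formula: V = pi * (D/2)^2 * H  (cylinder volume)
Radius = D/2 = 13.9/2 = 6.95 cm
V = pi * 6.95^2 * 26.4 = 4006.1150 cm^3

4006.1150 cm^3


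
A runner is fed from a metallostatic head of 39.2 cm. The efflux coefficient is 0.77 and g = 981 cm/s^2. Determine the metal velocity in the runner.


Formula: v = Cd * sqrt(2 * g * h)  (Torricelli with discharge coefficient)
2*g*h = 2 * 981 * 39.2 = 76910.4 cm^2/s^2
sqrt(76910.4) = 277.32724 cm/s
v = 0.77 * 277.32724 = 213.5420 cm/s


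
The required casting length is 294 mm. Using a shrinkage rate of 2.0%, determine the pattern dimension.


Formula: L_pattern = L_casting * (1 + shrinkage_rate/100)
Shrinkage factor = 1 + 2.0/100 = 1.02
L_pattern = 294 mm * 1.02 = 299.8800 mm

299.8800 mm


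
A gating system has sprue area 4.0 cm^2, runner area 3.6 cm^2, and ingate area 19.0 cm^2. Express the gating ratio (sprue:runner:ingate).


Sprue:Runner:Ingate = 1 : 3.6/4.0 : 19.0/4.0 = 1:0.90:4.75


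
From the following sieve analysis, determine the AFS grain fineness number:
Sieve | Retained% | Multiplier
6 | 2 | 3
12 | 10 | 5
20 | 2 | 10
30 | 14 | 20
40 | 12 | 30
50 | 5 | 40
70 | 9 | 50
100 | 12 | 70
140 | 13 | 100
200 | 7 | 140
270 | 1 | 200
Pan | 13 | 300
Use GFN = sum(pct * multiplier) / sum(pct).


Formula: GFN = sum(pct * multiplier) / sum(pct)
sum(pct * multiplier) = 8586
sum(pct) = 100
GFN = 8586 / 100 = 85.86

85.86


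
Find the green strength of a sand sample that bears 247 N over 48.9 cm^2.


Formula: Compressive Strength = Force / Area
Strength = 247 N / 48.9 cm^2 = 5.0511 N/cm^2

5.0511 N/cm^2


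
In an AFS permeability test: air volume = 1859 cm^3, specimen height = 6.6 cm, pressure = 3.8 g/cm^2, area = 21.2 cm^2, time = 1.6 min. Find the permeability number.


Formula: Permeability Number P = (V * H) / (p * A * t)
Numerator: V * H = 1859 * 6.6 = 12269.4
Denominator: p * A * t = 3.8 * 21.2 * 1.6 = 128.896
P = 12269.4 / 128.896 = 95.1884


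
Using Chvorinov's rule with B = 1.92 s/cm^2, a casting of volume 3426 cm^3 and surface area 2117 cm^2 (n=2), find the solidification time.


Formula: t_s = B * (V/A)^n  (Chvorinov's rule, n=2)
Modulus M = V/A = 3426/2117 = 1.618328 cm
M^2 = 1.618328^2 = 2.618986 cm^2
t_s = 1.92 * 2.618986 = 5.0285 s

5.0285 s


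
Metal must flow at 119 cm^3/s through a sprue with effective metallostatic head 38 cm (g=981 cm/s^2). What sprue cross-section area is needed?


Formula: v = sqrt(2*g*h), A = Q/v
Velocity: v = sqrt(2 * 981 * 38) = sqrt(74556) = 273.0494 cm/s
Sprue area: A = Q / v = 119 / 273.0494 = 0.4358 cm^2

Answer: 0.4358 cm^2


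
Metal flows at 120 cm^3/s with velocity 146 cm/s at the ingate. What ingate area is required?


Formula: A_ingate = Q / v  (continuity equation)
A = 120 cm^3/s / 146 cm/s = 0.8219 cm^2

0.8219 cm^2


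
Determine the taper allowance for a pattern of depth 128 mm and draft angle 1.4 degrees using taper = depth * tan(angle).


Formula: taper = depth * tan(draft_angle)
tan(1.4 deg) = 0.0244395
taper = 128 mm * 0.0244395 = 3.1283 mm

Final answer: 3.1283 mm


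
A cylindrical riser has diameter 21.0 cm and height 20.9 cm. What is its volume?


Formula: V = pi * (D/2)^2 * H  (cylinder volume)
Radius = D/2 = 21.0/2 = 10.5 cm
V = pi * 10.5^2 * 20.9 = 7238.9363 cm^3

7238.9363 cm^3


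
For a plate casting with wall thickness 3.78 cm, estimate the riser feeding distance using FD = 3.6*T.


Formula: FD = 3.6 * T  (riser feeding-distance rule)
FD = 3.6 * 3.78 cm = 13.6080 cm

Final answer: 13.6080 cm


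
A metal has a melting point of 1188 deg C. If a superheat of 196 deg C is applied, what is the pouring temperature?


Formula: T_pour = T_melt + Superheat
T_pour = 1188 + 196 = 1384 deg C

Final answer: 1384 deg C


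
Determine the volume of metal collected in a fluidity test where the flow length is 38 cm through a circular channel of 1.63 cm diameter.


Formula: V = pi * (d/2)^2 * L  (cylinder volume)
Radius = 1.63/2 = 0.815 cm
V = pi * 0.815^2 * 38 = 79.2955 cm^3


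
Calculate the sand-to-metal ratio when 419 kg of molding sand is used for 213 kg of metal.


Formula: Sand-to-Metal Ratio = W_sand / W_metal
Ratio = 419 kg / 213 kg = 1.9671

Final answer: 1.9671


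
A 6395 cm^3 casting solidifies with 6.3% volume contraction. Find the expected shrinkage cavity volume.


Formula: V_shrink = V_casting * shrinkage_pct / 100
V_shrink = 6395 cm^3 * 6.3 / 100 = 402.8850 cm^3

Answer: 402.8850 cm^3


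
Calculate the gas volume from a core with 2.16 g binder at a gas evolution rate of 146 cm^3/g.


Formula: V_gas = W_binder * gas_evolution_rate
V = 2.16 g * 146 cm^3/g = 315.3600 cm^3

Answer: 315.3600 cm^3


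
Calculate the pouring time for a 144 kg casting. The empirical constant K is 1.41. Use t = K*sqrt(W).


Formula: t = K * sqrt(W)
sqrt(W) = sqrt(144) = 12.00000
t = 1.41 * 12.00000 = 16.9200 s


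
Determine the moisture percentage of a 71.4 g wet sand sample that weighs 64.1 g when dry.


Formula: MC = (W_wet - W_dry) / W_wet * 100
Water mass = 71.4 - 64.1 = 7.3 g
MC = 7.3 / 71.4 * 100 = 10.2241%

Answer: 10.2241%


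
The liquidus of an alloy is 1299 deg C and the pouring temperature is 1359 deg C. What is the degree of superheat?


Formula: Superheat = T_pour - T_melt
Superheat = 1359 - 1299 = 60 deg C

60 deg C


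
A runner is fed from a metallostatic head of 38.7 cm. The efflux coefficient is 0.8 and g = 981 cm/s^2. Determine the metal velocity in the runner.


Formula: v = Cd * sqrt(2 * g * h)  (Torricelli with discharge coefficient)
2*g*h = 2 * 981 * 38.7 = 75929.4 cm^2/s^2
sqrt(75929.4) = 275.55290 cm/s
v = 0.8 * 275.55290 = 220.4423 cm/s


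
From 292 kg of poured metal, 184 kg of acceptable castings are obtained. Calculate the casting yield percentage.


Formula: Casting Yield = (W_good / W_total) * 100
Yield = (184 kg / 292 kg) * 100 = 63.0137%

Answer: 63.0137%


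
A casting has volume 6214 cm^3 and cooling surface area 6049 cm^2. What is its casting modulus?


Formula: Casting Modulus M = V / A
M = 6214 cm^3 / 6049 cm^2 = 1.0273 cm

1.0273 cm


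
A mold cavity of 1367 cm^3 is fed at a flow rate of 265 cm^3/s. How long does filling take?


Formula: t_fill = V_mold / Q_flow
t = 1367 cm^3 / 265 cm^3/s = 5.1585 s

Answer: 5.1585 s


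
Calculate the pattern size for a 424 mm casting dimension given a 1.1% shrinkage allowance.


Formula: L_pattern = L_casting * (1 + shrinkage_rate/100)
Shrinkage factor = 1 + 1.1/100 = 1.011
L_pattern = 424 mm * 1.011 = 428.6640 mm

Final answer: 428.6640 mm


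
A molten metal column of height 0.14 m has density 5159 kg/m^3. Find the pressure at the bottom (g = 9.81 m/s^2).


Formula: P = rho * g * h
rho * g = 5159 * 9.81 = 50609.79 N/m^3
P = 50609.79 * 0.14 = 7085.3706 Pa


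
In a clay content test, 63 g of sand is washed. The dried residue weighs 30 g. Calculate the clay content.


Formula: Clay% = (W_total - W_washed) / W_total * 100
Clay mass = 63 - 30 = 33 g
Clay% = 33 / 63 * 100 = 52.3810%

52.3810%


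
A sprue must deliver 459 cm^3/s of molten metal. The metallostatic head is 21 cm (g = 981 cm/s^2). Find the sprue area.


Formula: v = sqrt(2*g*h), A = Q/v
Velocity: v = sqrt(2 * 981 * 21) = sqrt(41202) = 202.9828 cm/s
Sprue area: A = Q / v = 459 / 202.9828 = 2.2613 cm^2

Answer: 2.2613 cm^2


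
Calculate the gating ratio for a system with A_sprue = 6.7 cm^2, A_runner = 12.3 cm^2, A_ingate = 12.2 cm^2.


Sprue:Runner:Ingate = 1 : 12.3/6.7 : 12.2/6.7 = 1:1.84:1.82

Answer: 1:1.84:1.82


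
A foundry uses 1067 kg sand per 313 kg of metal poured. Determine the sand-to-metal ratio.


Formula: Sand-to-Metal Ratio = W_sand / W_metal
Ratio = 1067 kg / 313 kg = 3.4089

Answer: 3.4089


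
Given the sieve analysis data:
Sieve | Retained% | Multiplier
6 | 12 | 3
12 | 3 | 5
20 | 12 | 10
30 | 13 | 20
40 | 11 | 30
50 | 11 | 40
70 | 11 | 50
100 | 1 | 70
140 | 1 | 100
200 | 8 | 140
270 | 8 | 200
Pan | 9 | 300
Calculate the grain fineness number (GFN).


Formula: GFN = sum(pct * multiplier) / sum(pct)
sum(pct * multiplier) = 7341
sum(pct) = 100
GFN = 7341 / 100 = 73.41


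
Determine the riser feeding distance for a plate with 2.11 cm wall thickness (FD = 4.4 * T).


Formula: FD = 4.4 * T  (riser feeding-distance rule)
FD = 4.4 * 2.11 cm = 9.2840 cm

Final answer: 9.2840 cm


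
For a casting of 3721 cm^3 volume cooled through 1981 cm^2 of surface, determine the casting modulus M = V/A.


Formula: Casting Modulus M = V / A
M = 3721 cm^3 / 1981 cm^2 = 1.8783 cm

Answer: 1.8783 cm


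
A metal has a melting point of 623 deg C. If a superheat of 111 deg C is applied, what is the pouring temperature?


Formula: T_pour = T_melt + Superheat
T_pour = 623 + 111 = 734 deg C


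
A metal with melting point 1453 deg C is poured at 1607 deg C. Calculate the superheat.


Formula: Superheat = T_pour - T_melt
Superheat = 1607 - 1453 = 154 deg C

Answer: 154 deg C


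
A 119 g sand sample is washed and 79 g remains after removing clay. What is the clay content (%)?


Formula: Clay% = (W_total - W_washed) / W_total * 100
Clay mass = 119 - 79 = 40 g
Clay% = 40 / 119 * 100 = 33.6134%

Final answer: 33.6134%


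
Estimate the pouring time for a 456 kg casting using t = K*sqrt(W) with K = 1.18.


Formula: t = K * sqrt(W)
sqrt(W) = sqrt(456) = 21.35416
t = 1.18 * 21.35416 = 25.1979 s

Answer: 25.1979 s


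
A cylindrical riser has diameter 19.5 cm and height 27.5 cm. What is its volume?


Formula: V = pi * (D/2)^2 * H  (cylinder volume)
Radius = D/2 = 19.5/2 = 9.75 cm
V = pi * 9.75^2 * 27.5 = 8212.8104 cm^3

Answer: 8212.8104 cm^3


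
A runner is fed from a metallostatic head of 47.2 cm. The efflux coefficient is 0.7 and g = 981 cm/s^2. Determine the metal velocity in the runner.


Formula: v = Cd * sqrt(2 * g * h)  (Torricelli with discharge coefficient)
2*g*h = 2 * 981 * 47.2 = 92606.4 cm^2/s^2
sqrt(92606.4) = 304.31300 cm/s
v = 0.7 * 304.31300 = 213.0191 cm/s

Final answer: 213.0191 cm/s
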